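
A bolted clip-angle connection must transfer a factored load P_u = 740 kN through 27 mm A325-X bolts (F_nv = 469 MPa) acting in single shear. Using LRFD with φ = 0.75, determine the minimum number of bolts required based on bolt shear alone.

4 bolts

A_b = π·27²/4 = 572.6 mm².
Per-bolt design strength φR_n = 0.75 × 469 × 572.6 × 1 / 1000 = 201.4 kN.
n ≥ 740 / 201.4 = 3.674 → use 4 bolts.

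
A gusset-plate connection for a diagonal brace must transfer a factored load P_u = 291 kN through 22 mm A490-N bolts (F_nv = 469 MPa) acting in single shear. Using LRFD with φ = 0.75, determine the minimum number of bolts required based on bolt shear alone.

3 bolts

A_b = π·22²/4 = 380.1 mm².
Per-bolt design strength φR_n = 0.75 × 469 × 380.1 × 1 / 1000 = 133.7 kN.
n ≥ 291 / 133.7 = 2.176 → use 3 bolts.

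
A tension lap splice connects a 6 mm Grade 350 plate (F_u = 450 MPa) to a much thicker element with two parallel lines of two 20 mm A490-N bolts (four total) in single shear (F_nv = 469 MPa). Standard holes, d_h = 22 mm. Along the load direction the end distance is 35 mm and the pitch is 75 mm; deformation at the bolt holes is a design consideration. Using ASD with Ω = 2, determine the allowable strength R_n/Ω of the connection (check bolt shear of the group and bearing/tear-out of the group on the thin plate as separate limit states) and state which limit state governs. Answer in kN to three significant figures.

207 kN (bearing governs)

Bolt shear: A_b = π·20²/4 = 314.2 mm²; R_n = 469 × 314.2 × 4 × 1 / 1000 = 589.4 kN → 589.4 / 2 = 295 kN.
Bearing (1.2 l_c t F_u ≤ 2.4 d t F_u): upper limit = 2.4·20·6·450 / 1000 = 129.6 kN.
  Edge l_c = 35 − 22/2 = 24 → r_n = 77.76 kN; interior l_c = 75 − 22 = 53 → r_n = 129.6 kN.
  R_n,bearing = 2·77.76 + 2·129.6 = 414.7 kN → 414.7 / 2 = 207 kN.
Bearing governs: 207 kN.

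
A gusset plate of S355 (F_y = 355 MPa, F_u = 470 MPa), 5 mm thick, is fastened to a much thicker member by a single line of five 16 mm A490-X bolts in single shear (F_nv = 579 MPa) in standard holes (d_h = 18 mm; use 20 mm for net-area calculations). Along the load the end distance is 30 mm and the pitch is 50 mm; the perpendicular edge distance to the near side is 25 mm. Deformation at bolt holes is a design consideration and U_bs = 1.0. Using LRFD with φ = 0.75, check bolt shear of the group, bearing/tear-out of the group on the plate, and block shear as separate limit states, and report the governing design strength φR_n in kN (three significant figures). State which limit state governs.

Bolt shear: A_b = π·16²/4 = 201.1 mm²; R_n = 579 × 201.1 × 5 × 1 / 1000 = 582.1 kN → 0.75 × 582.1 = 437 kN.
Bearing: edge l_c = 21, r_n = 59.22 kN; interior l_c = 32, r_n = 90.24 kN; R_n = 59.22 + 4·90.24 = 420.2 kN → 315 kN.
Block shear: A_gv = 1150, A_nv = 700, A_nt = 75 mm²; R_n = min(0.6F_uA_nv, 0.6F_yA_gv) + U_bs·F_u·A_nt = 232.7 kN → 174 kN.
Block shear governs: 174 kN.

174 kN (block shear governs)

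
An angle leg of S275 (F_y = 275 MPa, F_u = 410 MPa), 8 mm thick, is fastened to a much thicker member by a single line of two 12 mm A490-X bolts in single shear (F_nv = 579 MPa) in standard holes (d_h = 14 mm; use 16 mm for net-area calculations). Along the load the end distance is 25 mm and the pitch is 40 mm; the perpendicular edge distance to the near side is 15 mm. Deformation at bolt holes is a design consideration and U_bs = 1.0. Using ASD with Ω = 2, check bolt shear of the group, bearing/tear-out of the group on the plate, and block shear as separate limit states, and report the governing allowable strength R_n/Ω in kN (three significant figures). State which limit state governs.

Bolt shear: A_b = π·12²/4 = 113.1 mm²; R_n = 579 × 113.1 × 2 × 1 / 1000 = 131 kN → 131 / 2 = 65.5 kN.
Bearing: edge l_c = 18, r_n = 70.85 kN; interior l_c = 26, r_n = 94.46 kN; R_n = 70.85 + 1·94.46 = 165.3 kN → 82.7 kN.
Block shear: A_gv = 520, A_nv = 328, A_nt = 56 mm²; R_n = min(0.6F_uA_nv, 0.6F_yA_gv) + U_bs·F_u·A_nt = 103.6 kN → 51.8 kN.
Block shear governs: 51.8 kN.

51.8 kN (block shear governs)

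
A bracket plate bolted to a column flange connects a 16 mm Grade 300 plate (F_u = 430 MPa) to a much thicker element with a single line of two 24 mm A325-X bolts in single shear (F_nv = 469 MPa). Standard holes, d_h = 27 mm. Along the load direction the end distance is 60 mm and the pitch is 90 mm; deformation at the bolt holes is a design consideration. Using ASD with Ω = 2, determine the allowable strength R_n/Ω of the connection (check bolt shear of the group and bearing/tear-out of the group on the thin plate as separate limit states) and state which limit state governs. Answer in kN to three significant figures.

212 kN (bolt shear governs)

Bolt shear: A_b = π·24²/4 = 452.4 mm²; R_n = 469 × 452.4 × 2 × 1 / 1000 = 424.3 kN → 424.3 / 2 = 212 kN.
Bearing (1.2 l_c t F_u ≤ 2.4 d t F_u): upper limit = 2.4·24·16·430 / 1000 = 396.3 kN.
  Edge l_c = 60 − 27/2 = 46.5 → r_n = 383.9 kN; interior l_c = 90 − 27 = 63 → r_n = 396.3 kN.
  R_n,bearing = 1·383.9 + 1·396.3 = 780.2 kN → 780.2 / 2 = 390 kN.
Bolt shear governs: 212 kN.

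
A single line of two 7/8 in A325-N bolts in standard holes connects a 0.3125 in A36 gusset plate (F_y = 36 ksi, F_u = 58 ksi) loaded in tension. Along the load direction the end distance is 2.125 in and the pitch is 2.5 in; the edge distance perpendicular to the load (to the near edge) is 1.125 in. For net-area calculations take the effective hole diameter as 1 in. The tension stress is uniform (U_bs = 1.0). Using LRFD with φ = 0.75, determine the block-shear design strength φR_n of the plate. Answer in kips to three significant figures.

Shear plane L_v = 2.125 + 1·2.5 = 4.625 in; A_gv = 4.625 × 0.3125 = 1.445 in².
A_nv = (4.625 − 1.5·1) × 0.3125 = 0.9766 in².
A_nt = (1.125 − 0.5·1) × 0.3125 = 0.1953 in².
0.6 F_u A_nv = 33.98 kips; 0.6 F_y A_gv = 31.22 kips → shear yielding governs the shear term.
R_n = 31.22 + 1.0 × 58 × 0.1953 = 42.55 kips.
Design strength φR_n = 0.75 × 42.55 = 31.9 kips.

31.9 kips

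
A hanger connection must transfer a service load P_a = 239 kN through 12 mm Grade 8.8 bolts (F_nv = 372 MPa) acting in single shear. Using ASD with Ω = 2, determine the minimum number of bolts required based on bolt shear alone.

A_b = π·12²/4 = 113.1 mm².
Per-bolt allowable strength R_n/Ω = 372 × 113.1 × 1 / 1000 / 2 = 21.04 kN.
n ≥ 239 / 21.04 = 11.36 → use 12 bolts.

12 bolts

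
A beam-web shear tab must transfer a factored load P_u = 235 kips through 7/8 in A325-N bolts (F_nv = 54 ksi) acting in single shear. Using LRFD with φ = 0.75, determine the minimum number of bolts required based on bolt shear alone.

10 bolts

A_b = π·0.875²/4 = 0.6013 in².
Per-bolt design strength φR_n = 0.75 × 54 × 0.6013 × 1 = 24.35 kips.
n ≥ 235 / 24.35 = 9.65 → use 10 bolts.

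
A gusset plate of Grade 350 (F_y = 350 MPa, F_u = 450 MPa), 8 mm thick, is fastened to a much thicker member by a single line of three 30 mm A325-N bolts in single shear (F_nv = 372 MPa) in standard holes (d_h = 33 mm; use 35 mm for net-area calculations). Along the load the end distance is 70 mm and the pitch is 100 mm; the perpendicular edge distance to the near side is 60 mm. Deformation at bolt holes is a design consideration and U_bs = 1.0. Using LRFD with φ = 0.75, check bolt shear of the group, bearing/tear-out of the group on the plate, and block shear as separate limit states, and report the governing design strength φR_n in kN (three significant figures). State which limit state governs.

410 kN (block shear governs)

Bolt shear: A_b = π·30²/4 = 706.9 mm²; R_n = 372 × 706.9 × 3 × 1 / 1000 = 788.9 kN → 0.75 × 788.9 = 592 kN.
Bearing: edge l_c = 53.5, r_n = 231.1 kN; interior l_c = 67, r_n = 259.2 kN; R_n = 231.1 + 2·259.2 = 749.5 kN → 562 kN.
Block shear: A_gv = 2160, A_nv = 1460, A_nt = 340 mm²; R_n = min(0.6F_uA_nv, 0.6F_yA_gv) + U_bs·F_u·A_nt = 547.2 kN → 410 kN.
Block shear governs: 410 kN.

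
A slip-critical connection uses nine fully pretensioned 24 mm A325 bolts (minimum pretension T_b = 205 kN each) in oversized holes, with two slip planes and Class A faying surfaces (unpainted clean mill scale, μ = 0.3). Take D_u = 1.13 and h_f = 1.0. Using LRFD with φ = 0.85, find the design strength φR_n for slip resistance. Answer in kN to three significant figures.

1060 kN

R_n = μ · D_u · h_f · T_b · n_s · n_b = 0.3 × 1.13 × 1.0 × 205 × 2 × 9 = 1251 kN.
Design strength φR_n = 0.85 × 1251 = 1060 kN.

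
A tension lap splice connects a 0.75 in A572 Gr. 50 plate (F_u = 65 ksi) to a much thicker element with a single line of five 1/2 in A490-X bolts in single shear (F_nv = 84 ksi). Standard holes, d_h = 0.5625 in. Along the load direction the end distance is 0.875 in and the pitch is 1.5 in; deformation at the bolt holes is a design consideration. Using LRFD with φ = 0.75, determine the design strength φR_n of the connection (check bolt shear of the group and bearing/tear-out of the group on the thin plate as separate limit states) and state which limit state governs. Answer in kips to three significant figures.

61.9 kips (bolt shear governs)

Bolt shear: A_b = π·0.5²/4 = 0.1963 in²; R_n = 84 × 0.1963 × 5 × 1 = 82.47 kips → 0.75 × 82.47 = 61.9 kips.
Bearing (1.2 l_c t F_u ≤ 2.4 d t F_u): upper limit = 2.4·0.5·0.75·65 = 58.5 kips.
  Edge l_c = 0.875 − 0.5625/2 = 0.5938 → r_n = 34.73 kips; interior l_c = 1.5 − 0.5625 = 0.9375 → r_n = 54.84 kips.
  R_n,bearing = 1·34.73 + 4·54.84 = 254.1 kips → 0.75 × 254.1 = 191 kips.
Bolt shear governs: 61.9 kips.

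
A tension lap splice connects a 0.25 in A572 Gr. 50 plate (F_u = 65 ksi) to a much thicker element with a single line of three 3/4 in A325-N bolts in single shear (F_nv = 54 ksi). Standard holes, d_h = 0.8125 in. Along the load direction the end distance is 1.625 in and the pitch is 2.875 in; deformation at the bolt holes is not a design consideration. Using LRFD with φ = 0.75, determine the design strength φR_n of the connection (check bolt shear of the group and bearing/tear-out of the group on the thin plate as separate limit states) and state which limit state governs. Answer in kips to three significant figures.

53.7 kips (bolt shear governs)

Bolt shear: A_b = π·0.75²/4 = 0.4418 in²; R_n = 54 × 0.4418 × 3 × 1 = 71.57 kips → 0.75 × 71.57 = 53.7 kips.
Bearing (1.5 l_c t F_u ≤ 3.0 d t F_u): upper limit = 3.0·0.75·0.25·65 = 36.56 kips.
  Edge l_c = 1.625 − 0.8125/2 = 1.219 → r_n = 29.71 kips; interior l_c = 2.875 − 0.8125 = 2.062 → r_n = 36.56 kips.
  R_n,bearing = 1·29.71 + 2·36.56 = 102.8 kips → 0.75 × 102.8 = 77.1 kips.
Bolt shear governs: 53.7 kips.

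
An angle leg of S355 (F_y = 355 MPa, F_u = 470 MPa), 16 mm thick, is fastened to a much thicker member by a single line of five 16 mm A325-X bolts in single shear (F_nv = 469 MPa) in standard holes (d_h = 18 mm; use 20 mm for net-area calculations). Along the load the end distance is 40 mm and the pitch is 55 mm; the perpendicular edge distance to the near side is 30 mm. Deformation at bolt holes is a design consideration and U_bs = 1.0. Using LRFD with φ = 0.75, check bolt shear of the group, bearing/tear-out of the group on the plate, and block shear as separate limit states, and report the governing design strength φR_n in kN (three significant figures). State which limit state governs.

354 kN (bolt shear governs)

Bolt shear: A_b = π·16²/4 = 201.1 mm²; R_n = 469 × 201.1 × 5 × 1 / 1000 = 471.5 kN → 0.75 × 471.5 = 354 kN.
Bearing: edge l_c = 31, r_n = 279.7 kN; interior l_c = 37, r_n = 288.8 kN; R_n = 279.7 + 4·288.8 = 1435 kN → 1080 kN.
Block shear: A_gv = 4160, A_nv = 2720, A_nt = 320 mm²; R_n = min(0.6F_uA_nv, 0.6F_yA_gv) + U_bs·F_u·A_nt = 917.4 kN → 688 kN.
Bolt shear governs: 354 kN.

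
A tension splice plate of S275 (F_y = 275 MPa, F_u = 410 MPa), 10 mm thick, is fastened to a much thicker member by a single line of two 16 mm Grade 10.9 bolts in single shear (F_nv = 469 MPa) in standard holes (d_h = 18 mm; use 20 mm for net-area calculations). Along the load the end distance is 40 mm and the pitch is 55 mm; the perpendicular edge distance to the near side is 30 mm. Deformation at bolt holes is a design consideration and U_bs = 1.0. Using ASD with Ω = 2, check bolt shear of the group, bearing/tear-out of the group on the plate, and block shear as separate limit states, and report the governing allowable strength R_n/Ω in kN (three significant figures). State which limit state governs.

Bolt shear: A_b = π·16²/4 = 201.1 mm²; R_n = 469 × 201.1 × 2 × 1 / 1000 = 188.6 kN → 188.6 / 2 = 94.3 kN.
Bearing: edge l_c = 31, r_n = 152.5 kN; interior l_c = 37, r_n = 157.4 kN; R_n = 152.5 + 1·157.4 = 310 kN → 155 kN.
Block shear: A_gv = 950, A_nv = 650, A_nt = 200 mm²; R_n = min(0.6F_uA_nv, 0.6F_yA_gv) + U_bs·F_u·A_nt = 238.8 kN → 119 kN.
Bolt shear governs: 94.3 kN.

94.3 kN (bolt shear governs)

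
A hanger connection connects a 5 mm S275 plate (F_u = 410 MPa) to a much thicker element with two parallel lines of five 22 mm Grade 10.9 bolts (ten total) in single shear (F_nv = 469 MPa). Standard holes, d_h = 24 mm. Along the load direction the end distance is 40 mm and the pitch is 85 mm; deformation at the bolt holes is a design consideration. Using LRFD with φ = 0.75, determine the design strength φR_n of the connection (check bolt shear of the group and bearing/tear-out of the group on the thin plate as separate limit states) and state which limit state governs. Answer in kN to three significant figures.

753 kN (bearing governs)

Bolt shear: A_b = π·22²/4 = 380.1 mm²; R_n = 469 × 380.1 × 10 × 1 / 1000 = 1783 kN → 0.75 × 1783 = 1340 kN.
Bearing (1.2 l_c t F_u ≤ 2.4 d t F_u): upper limit = 2.4·22·5·410 / 1000 = 108.2 kN.
  Edge l_c = 40 − 24/2 = 28 → r_n = 68.88 kN; interior l_c = 85 − 24 = 61 → r_n = 108.2 kN.
  R_n,bearing = 2·68.88 + 8·108.2 = 1004 kN → 0.75 × 1004 = 753 kN.
Bearing governs: 753 kN.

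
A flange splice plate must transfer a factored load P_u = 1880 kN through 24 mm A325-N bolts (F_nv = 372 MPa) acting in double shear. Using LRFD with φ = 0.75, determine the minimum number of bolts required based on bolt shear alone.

A_b = π·24²/4 = 452.4 mm².
Per-bolt design strength φR_n = 0.75 × 372 × 452.4 × 2 / 1000 = 252.4 kN.
n ≥ 1880 / 252.4 = 7.448 → use 8 bolts.

8 bolts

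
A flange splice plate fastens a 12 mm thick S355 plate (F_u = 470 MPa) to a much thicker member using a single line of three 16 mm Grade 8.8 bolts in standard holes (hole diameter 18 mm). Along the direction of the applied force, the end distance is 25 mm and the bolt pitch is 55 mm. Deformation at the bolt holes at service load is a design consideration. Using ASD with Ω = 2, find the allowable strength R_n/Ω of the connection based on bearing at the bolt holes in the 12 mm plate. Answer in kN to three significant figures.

Per bolt r_n = 1.2 l_c t F_u ≤ 2.4 d t F_u; upper limit = 2.4 × 16 × 12 × 470 / 1000 = 216.6 kN.
Edge bolt: l_c = 25 − 18/2 = 16 mm → 1.2 × 16 × 12 × 470 / 1000 = 108.3 → r_n = 108.3 kN.
Interior bolts: l_c = 55 − 18 = 37 mm → 1.2 × 37 × 12 × 470 / 1000 = 250.4 → r_n = 216.6 kN.
R_n = 1 × 108.3 + 2 × 216.6 = 541.4 kN.
Allowable strength R_n/Ω = 541.4 / 2 = 271 kN.

271 kN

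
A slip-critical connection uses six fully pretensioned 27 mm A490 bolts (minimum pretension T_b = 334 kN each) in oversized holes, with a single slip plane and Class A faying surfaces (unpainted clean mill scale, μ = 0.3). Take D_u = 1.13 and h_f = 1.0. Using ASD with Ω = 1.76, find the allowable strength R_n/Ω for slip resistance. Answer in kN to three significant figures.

R_n = μ · D_u · h_f · T_b · n_s · n_b = 0.3 × 1.13 × 1.0 × 334 × 1 × 6 = 679.4 kN.
Allowable strength R_n/Ω = 679.4 / 1.76 = 386 kN.

386 kN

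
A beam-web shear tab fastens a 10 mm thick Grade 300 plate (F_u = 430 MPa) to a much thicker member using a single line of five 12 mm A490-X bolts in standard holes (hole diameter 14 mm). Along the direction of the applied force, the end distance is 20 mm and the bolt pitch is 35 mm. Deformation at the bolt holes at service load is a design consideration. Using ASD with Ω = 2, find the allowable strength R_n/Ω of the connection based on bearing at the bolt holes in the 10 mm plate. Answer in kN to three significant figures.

250 kN

Per bolt r_n = 1.2 l_c t F_u ≤ 2.4 d t F_u; upper limit = 2.4 × 12 × 10 × 430 / 1000 = 123.8 kN.
Edge bolt: l_c = 20 − 14/2 = 13 mm → 1.2 × 13 × 10 × 430 / 1000 = 67.08 → r_n = 67.08 kN.
Interior bolts: l_c = 35 − 14 = 21 mm → 1.2 × 21 × 10 × 430 / 1000 = 108.4 → r_n = 108.4 kN.
R_n = 1 × 67.08 + 4 × 108.4 = 500.5 kN.
Allowable strength R_n/Ω = 500.5 / 2 = 250 kN.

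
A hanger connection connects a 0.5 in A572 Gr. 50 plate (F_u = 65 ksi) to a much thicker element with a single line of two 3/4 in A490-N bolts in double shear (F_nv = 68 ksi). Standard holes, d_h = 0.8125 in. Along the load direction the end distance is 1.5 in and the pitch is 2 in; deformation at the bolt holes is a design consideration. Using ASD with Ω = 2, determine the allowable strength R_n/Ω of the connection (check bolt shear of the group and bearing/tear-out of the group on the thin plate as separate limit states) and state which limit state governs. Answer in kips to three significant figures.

Bolt shear: A_b = π·0.75²/4 = 0.4418 in²; R_n = 68 × 0.4418 × 2 × 2 = 120.2 kips → 120.2 / 2 = 60.1 kips.
Bearing (1.2 l_c t F_u ≤ 2.4 d t F_u): upper limit = 2.4·0.75·0.5·65 = 58.5 kips.
  Edge l_c = 1.5 − 0.8125/2 = 1.094 → r_n = 42.66 kips; interior l_c = 2 − 0.8125 = 1.188 → r_n = 46.31 kips.
  R_n,bearing = 1·42.66 + 1·46.31 = 88.97 kips → 88.97 / 2 = 44.5 kips.
Bearing governs: 44.5 kips.

44.5 kips (bearing governs)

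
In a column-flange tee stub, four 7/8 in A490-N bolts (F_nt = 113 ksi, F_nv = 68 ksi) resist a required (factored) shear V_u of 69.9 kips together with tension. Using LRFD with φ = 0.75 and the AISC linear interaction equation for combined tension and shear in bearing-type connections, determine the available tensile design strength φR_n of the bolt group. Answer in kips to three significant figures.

A_b = π·0.875²/4 = 0.6013 in²; f_rv = 69.9 / (4 × 0.6013) = 29.06 ksi.
F'_nt = 1.3 F_nt − (F_nt / φF_nv) f_rv = 1.3·113 − (113/(0.75·68))·29.06 = 82.51 ksi, capped at F_nt → F'_nt = 82.51 ksi.
R_n = F'_nt · A_b · n = 82.51 × 0.6013 × 4 = 198.5 kips.
Design strength φR_n = 0.75 × 198.5 = 149 kips.

149 kips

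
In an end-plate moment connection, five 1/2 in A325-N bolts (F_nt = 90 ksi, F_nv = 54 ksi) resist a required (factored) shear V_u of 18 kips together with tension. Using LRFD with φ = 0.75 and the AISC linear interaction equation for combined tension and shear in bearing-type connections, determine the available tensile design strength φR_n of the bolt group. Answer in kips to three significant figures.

A_b = π·0.5²/4 = 0.1963 in²; f_rv = 18 / (5 × 0.1963) = 18.33 ksi.
F'_nt = 1.3 F_nt − (F_nt / φF_nv) f_rv = 1.3·90 − (90/(0.75·54))·18.33 = 76.26 ksi, capped at F_nt → F'_nt = 76.26 ksi.
R_n = F'_nt · A_b · n = 76.26 × 0.1963 × 5 = 74.86 kips.
Design strength φR_n = 0.75 × 74.86 = 56.1 kips.

56.1 kips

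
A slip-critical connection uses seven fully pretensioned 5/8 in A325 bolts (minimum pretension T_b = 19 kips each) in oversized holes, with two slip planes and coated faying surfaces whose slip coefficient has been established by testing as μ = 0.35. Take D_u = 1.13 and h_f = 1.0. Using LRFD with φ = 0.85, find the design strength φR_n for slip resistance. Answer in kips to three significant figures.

89.4 kips

R_n = μ · D_u · h_f · T_b · n_s · n_b = 0.35 × 1.13 × 1.0 × 19 × 2 × 7 = 105.2 kips.
Design strength φR_n = 0.85 × 105.2 = 89.4 kips.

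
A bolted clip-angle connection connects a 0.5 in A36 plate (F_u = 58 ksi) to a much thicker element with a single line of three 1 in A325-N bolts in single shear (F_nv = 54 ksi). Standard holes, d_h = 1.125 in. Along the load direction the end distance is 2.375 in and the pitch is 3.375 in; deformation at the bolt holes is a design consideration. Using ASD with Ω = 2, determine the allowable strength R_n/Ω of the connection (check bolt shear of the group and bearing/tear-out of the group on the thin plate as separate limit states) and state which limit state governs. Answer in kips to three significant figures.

Bolt shear: A_b = π·1²/4 = 0.7854 in²; R_n = 54 × 0.7854 × 3 × 1 = 127.2 kips → 127.2 / 2 = 63.6 kips.
Bearing (1.2 l_c t F_u ≤ 2.4 d t F_u): upper limit = 2.4·1·0.5·58 = 69.6 kips.
  Edge l_c = 2.375 − 1.125/2 = 1.812 → r_n = 63.07 kips; interior l_c = 3.375 − 1.125 = 2.25 → r_n = 69.6 kips.
  R_n,bearing = 1·63.07 + 2·69.6 = 202.3 kips → 202.3 / 2 = 101 kips.
Bolt shear governs: 63.6 kips.

63.6 kips (bolt shear governs)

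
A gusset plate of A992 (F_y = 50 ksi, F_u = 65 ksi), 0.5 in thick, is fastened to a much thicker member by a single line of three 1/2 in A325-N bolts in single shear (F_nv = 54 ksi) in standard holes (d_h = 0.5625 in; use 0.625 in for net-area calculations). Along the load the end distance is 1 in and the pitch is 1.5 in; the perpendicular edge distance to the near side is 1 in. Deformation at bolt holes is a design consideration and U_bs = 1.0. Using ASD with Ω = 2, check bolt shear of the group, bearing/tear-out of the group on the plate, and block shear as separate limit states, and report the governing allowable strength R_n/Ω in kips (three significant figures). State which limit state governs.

Bolt shear: A_b = π·0.5²/4 = 0.1963 in²; R_n = 54 × 0.1963 × 3 × 1 = 31.81 kips → 31.81 / 2 = 15.9 kips.
Bearing: edge l_c = 0.7188, r_n = 28.03 kips; interior l_c = 0.9375, r_n = 36.56 kips; R_n = 28.03 + 2·36.56 = 101.2 kips → 50.6 kips.
Block shear: A_gv = 2, A_nv = 1.219, A_nt = 0.3438 in²; R_n = min(0.6F_uA_nv, 0.6F_yA_gv) + U_bs·F_u·A_nt = 69.88 kips → 34.9 kips.
Bolt shear governs: 15.9 kips.

15.9 kips (bolt shear governs)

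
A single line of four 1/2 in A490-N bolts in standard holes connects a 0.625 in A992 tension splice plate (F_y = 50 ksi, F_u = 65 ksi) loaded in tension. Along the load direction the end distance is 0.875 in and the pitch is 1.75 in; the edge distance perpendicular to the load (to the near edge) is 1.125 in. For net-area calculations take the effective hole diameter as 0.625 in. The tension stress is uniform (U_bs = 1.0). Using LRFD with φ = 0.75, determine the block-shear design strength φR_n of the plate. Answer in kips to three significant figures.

Shear plane L_v = 0.875 + 3·1.75 = 6.125 in; A_gv = 6.125 × 0.625 = 3.828 in².
A_nv = (6.125 − 3.5·0.625) × 0.625 = 2.461 in².
A_nt = (1.125 − 0.5·0.625) × 0.625 = 0.5078 in².
0.6 F_u A_nv = 95.98 kips; 0.6 F_y A_gv = 114.8 kips → shear rupture governs the shear term.
R_n = 95.98 + 1.0 × 65 × 0.5078 = 129 kips.
Design strength φR_n = 0.75 × 129 = 96.7 kips.

96.7 kips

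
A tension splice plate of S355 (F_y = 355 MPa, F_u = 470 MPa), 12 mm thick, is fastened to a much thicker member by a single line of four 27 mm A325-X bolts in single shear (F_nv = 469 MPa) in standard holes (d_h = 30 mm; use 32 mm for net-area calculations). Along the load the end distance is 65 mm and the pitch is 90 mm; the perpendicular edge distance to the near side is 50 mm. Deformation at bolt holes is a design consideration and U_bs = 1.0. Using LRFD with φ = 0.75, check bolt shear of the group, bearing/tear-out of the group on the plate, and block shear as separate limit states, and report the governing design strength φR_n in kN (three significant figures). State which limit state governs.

710 kN (block shear governs)

Bolt shear: A_b = π·27²/4 = 572.6 mm²; R_n = 469 × 572.6 × 4 × 1 / 1000 = 1074 kN → 0.75 × 1074 = 806 kN.
Bearing: edge l_c = 50, r_n = 338.4 kN; interior l_c = 60, r_n = 365.5 kN; R_n = 338.4 + 3·365.5 = 1435 kN → 1080 kN.
Block shear: A_gv = 4020, A_nv = 2676, A_nt = 408 mm²; R_n = min(0.6F_uA_nv, 0.6F_yA_gv) + U_bs·F_u·A_nt = 946.4 kN → 710 kN.
Block shear governs: 710 kN.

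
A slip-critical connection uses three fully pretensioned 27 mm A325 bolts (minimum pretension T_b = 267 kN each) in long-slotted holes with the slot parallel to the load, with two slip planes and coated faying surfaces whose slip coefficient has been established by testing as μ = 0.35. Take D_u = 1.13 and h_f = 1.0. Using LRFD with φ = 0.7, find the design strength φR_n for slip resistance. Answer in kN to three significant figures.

444 kN

R_n = μ · D_u · h_f · T_b · n_s · n_b = 0.35 × 1.13 × 1.0 × 267 × 2 × 3 = 633.6 kN.
Design strength φR_n = 0.7 × 633.6 = 444 kN.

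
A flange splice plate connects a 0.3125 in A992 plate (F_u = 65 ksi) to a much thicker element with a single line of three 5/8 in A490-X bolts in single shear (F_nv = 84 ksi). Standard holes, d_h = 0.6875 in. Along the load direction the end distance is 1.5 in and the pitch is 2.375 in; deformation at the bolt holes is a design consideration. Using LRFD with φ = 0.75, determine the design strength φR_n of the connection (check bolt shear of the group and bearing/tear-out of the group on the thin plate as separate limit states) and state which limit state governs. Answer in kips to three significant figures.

Bolt shear: A_b = π·0.625²/4 = 0.3068 in²; R_n = 84 × 0.3068 × 3 × 1 = 77.31 kips → 0.75 × 77.31 = 58 kips.
Bearing (1.2 l_c t F_u ≤ 2.4 d t F_u): upper limit = 2.4·0.625·0.3125·65 = 30.47 kips.
  Edge l_c = 1.5 − 0.6875/2 = 1.156 → r_n = 28.18 kips; interior l_c = 2.375 − 0.6875 = 1.688 → r_n = 30.47 kips.
  R_n,bearing = 1·28.18 + 2·30.47 = 89.12 kips → 0.75 × 89.12 = 66.8 kips.
Bolt shear governs: 58 kips.

58 kips (bolt shear governs)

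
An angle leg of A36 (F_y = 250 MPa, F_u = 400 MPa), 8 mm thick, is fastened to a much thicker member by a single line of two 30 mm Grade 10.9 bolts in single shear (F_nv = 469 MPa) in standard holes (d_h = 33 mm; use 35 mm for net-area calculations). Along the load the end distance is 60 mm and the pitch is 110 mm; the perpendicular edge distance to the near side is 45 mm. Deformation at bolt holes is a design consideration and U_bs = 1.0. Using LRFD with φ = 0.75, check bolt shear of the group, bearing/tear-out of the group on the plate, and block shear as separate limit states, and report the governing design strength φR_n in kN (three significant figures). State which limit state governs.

Bolt shear: A_b = π·30²/4 = 706.9 mm²; R_n = 469 × 706.9 × 2 × 1 / 1000 = 663 kN → 0.75 × 663 = 497 kN.
Bearing: edge l_c = 43.5, r_n = 167 kN; interior l_c = 77, r_n = 230.4 kN; R_n = 167 + 1·230.4 = 397.4 kN → 298 kN.
Block shear: A_gv = 1360, A_nv = 940, A_nt = 220 mm²; R_n = min(0.6F_uA_nv, 0.6F_yA_gv) + U_bs·F_u·A_nt = 292 kN → 219 kN.
Block shear governs: 219 kN.

219 kN (block shear governs)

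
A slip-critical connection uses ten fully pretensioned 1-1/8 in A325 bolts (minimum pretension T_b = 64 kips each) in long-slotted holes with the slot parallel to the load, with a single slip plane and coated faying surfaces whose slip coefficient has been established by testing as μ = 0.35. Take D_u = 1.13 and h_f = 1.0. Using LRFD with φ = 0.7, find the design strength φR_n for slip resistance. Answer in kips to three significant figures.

R_n = μ · D_u · h_f · T_b · n_s · n_b = 0.35 × 1.13 × 1.0 × 64 × 1 × 10 = 253.1 kips.
Design strength φR_n = 0.7 × 253.1 = 177 kips.

177 kips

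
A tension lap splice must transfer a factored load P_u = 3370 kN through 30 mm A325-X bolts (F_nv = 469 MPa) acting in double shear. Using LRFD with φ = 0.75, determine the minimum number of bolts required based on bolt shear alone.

A_b = π·30²/4 = 706.9 mm².
Per-bolt design strength φR_n = 0.75 × 469 × 706.9 × 2 / 1000 = 497.3 kN.
n ≥ 3370 / 497.3 = 6.777 → use 7 bolts.

7 bolts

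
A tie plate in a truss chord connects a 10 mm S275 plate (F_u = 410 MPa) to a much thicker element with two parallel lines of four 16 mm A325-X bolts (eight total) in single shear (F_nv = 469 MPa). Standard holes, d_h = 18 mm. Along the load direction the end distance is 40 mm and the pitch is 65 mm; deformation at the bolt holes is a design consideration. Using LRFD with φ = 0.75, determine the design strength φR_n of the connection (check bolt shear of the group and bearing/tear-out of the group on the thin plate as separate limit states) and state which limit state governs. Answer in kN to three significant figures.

566 kN (bolt shear governs)

Bolt shear: A_b = π·16²/4 = 201.1 mm²; R_n = 469 × 201.1 × 8 × 1 / 1000 = 754.4 kN → 0.75 × 754.4 = 566 kN.
Bearing (1.2 l_c t F_u ≤ 2.4 d t F_u): upper limit = 2.4·16·10·410 / 1000 = 157.4 kN.
  Edge l_c = 40 − 18/2 = 31 → r_n = 152.5 kN; interior l_c = 65 − 18 = 47 → r_n = 157.4 kN.
  R_n,bearing = 2·152.5 + 6·157.4 = 1250 kN → 0.75 × 1250 = 937 kN.
Bolt shear governs: 566 kN.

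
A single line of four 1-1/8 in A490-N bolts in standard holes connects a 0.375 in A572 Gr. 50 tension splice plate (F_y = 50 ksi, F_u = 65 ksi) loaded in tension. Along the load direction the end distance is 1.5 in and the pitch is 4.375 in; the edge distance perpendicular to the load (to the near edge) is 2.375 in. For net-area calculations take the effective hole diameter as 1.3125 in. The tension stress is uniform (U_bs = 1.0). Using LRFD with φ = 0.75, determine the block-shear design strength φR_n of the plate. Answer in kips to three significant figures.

141 kips

Shear plane L_v = 1.5 + 3·4.375 = 14.62 in; A_gv = 14.62 × 0.375 = 5.484 in².
A_nv = (14.62 − 3.5·1.3125) × 0.375 = 3.762 in².
A_nt = (2.375 − 0.5·1.3125) × 0.375 = 0.6445 in².
0.6 F_u A_nv = 146.7 kips; 0.6 F_y A_gv = 164.5 kips → shear rupture governs the shear term.
R_n = 146.7 + 1.0 × 65 × 0.6445 = 188.6 kips.
Design strength φR_n = 0.75 × 188.6 = 141 kips.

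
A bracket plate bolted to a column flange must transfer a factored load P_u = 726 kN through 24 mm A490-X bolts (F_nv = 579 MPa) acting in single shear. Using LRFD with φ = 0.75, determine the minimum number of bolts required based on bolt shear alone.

4 bolts

A_b = π·24²/4 = 452.4 mm².
Per-bolt design strength φR_n = 0.75 × 579 × 452.4 × 1 / 1000 = 196.5 kN.
n ≥ 726 / 196.5 = 3.696 → use 4 bolts.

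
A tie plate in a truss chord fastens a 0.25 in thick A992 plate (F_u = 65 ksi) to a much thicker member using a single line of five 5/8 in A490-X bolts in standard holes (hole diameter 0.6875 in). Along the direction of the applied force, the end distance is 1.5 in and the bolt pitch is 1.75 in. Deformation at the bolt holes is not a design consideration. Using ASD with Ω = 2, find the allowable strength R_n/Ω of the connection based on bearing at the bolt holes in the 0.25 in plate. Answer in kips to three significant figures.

65.9 kips

Per bolt r_n = 1.5 l_c t F_u ≤ 3.0 d t F_u; upper limit = 3.0 × 0.625 × 0.25 × 65 = 30.47 kips.
Edge bolt: l_c = 1.5 − 0.6875/2 = 1.156 in → 1.5 × 1.156 × 0.25 × 65 = 28.18 → r_n = 28.18 kips.
Interior bolts: l_c = 1.75 − 0.6875 = 1.062 in → 1.5 × 1.062 × 0.25 × 65 = 25.9 → r_n = 25.9 kips.
R_n = 1 × 28.18 + 4 × 25.9 = 131.8 kips.
Allowable strength R_n/Ω = 131.8 / 2 = 65.9 kips.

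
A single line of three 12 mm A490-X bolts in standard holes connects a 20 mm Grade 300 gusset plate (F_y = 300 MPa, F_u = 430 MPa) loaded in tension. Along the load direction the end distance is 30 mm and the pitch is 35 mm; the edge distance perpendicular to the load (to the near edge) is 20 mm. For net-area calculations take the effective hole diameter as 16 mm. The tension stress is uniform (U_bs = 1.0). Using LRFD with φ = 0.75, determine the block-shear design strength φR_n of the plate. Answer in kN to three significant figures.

310 kN

Shear plane L_v = 30 + 2·35 = 100 mm; A_gv = 100 × 20 = 2000 mm².
A_nv = (100 − 2.5·16) × 20 = 1200 mm².
A_nt = (20 − 0.5·16) × 20 = 240 mm².
0.6 F_u A_nv = 309.6 kN; 0.6 F_y A_gv = 360 kN → shear rupture governs the shear term.
R_n = 309.6 + 1.0 × 430 × 240 / 1000 = 412.8 kN.
Design strength φR_n = 0.75 × 412.8 = 310 kN.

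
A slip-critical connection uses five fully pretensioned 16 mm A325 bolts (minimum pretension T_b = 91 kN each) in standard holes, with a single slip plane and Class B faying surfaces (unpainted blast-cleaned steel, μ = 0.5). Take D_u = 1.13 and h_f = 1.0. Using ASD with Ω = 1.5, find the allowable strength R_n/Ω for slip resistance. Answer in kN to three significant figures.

R_n = μ · D_u · h_f · T_b · n_s · n_b = 0.5 × 1.13 × 1.0 × 91 × 1 × 5 = 257.1 kN.
Allowable strength R_n/Ω = 257.1 / 1.5 = 171 kN.

171 kN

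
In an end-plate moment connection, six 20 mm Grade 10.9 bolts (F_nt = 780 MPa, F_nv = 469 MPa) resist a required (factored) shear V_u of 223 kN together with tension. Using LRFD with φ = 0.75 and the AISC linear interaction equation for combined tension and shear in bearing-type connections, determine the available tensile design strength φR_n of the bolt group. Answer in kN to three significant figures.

A_b = π·20²/4 = 314.2 mm²; f_rv = 223 × 1000 / (6 × 314.2) = 118.3 MPa.
F'_nt = 1.3 F_nt − (F_nt / φF_nv) f_rv = 1.3·780 − (780/(0.75·469))·118.3 = 751.7 MPa, capped at F_nt → F'_nt = 751.7 MPa.
R_n = F'_nt · A_b · n = 751.7 × 314.2 × 6 / 1000 = 1417 kN.
Design strength φR_n = 0.75 × 1417 = 1060 kN.

1060 kN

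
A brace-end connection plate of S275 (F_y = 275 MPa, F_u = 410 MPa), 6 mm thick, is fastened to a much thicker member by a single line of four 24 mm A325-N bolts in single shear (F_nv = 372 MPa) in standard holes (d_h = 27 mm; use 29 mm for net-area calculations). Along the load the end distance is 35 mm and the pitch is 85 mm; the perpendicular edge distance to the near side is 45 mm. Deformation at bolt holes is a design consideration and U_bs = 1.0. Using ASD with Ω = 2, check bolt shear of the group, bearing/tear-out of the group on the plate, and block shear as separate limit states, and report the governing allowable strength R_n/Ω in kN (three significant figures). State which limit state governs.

Bolt shear: A_b = π·24²/4 = 452.4 mm²; R_n = 372 × 452.4 × 4 × 1 / 1000 = 673.2 kN → 673.2 / 2 = 337 kN.
Bearing: edge l_c = 21.5, r_n = 63.47 kN; interior l_c = 58, r_n = 141.7 kN; R_n = 63.47 + 3·141.7 = 488.6 kN → 244 kN.
Block shear: A_gv = 1740, A_nv = 1131, A_nt = 183 mm²; R_n = min(0.6F_uA_nv, 0.6F_yA_gv) + U_bs·F_u·A_nt = 353.3 kN → 177 kN.
Block shear governs: 177 kN.

177 kN (block shear governs)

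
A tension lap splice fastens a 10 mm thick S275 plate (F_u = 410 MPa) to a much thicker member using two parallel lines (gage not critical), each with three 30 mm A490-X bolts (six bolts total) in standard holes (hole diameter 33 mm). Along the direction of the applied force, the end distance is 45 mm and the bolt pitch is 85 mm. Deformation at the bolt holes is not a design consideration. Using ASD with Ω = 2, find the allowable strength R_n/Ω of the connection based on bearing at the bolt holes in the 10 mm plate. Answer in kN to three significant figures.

815 kN

Per bolt r_n = 1.5 l_c t F_u ≤ 3.0 d t F_u; upper limit = 3.0 × 30 × 10 × 410 / 1000 = 369 kN.
Edge bolt: l_c = 45 − 33/2 = 28.5 mm → 1.5 × 28.5 × 10 × 410 / 1000 = 175.3 → r_n = 175.3 kN.
Interior bolts: l_c = 85 − 33 = 52 mm → 1.5 × 52 × 10 × 410 / 1000 = 319.8 → r_n = 319.8 kN.
R_n = 2 × 175.3 + 4 × 319.8 = 1630 kN.
Allowable strength R_n/Ω = 1630 / 2 = 815 kN.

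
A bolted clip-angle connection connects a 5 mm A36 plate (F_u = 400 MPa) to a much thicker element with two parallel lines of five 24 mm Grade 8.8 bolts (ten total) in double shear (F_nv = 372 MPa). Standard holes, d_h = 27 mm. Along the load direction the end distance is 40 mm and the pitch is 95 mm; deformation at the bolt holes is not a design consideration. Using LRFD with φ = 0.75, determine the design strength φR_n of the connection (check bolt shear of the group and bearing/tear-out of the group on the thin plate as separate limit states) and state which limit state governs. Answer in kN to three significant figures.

983 kN (bearing governs)

Bolt shear: A_b = π·24²/4 = 452.4 mm²; R_n = 372 × 452.4 × 10 × 2 / 1000 = 3366 kN → 0.75 × 3366 = 2520 kN.
Bearing (1.5 l_c t F_u ≤ 3.0 d t F_u): upper limit = 3.0·24·5·400 / 1000 = 144 kN.
  Edge l_c = 40 − 27/2 = 26.5 → r_n = 79.5 kN; interior l_c = 95 − 27 = 68 → r_n = 144 kN.
  R_n,bearing = 2·79.5 + 8·144 = 1311 kN → 0.75 × 1311 = 983 kN.
Bearing governs: 983 kN.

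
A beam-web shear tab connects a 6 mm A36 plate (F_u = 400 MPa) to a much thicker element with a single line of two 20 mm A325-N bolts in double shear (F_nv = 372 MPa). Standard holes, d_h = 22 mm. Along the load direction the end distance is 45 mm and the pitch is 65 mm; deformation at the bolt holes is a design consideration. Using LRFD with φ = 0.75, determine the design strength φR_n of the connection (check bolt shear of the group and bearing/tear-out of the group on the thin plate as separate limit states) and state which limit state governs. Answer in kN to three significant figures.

160 kN (bearing governs)

Bolt shear: A_b = π·20²/4 = 314.2 mm²; R_n = 372 × 314.2 × 2 × 2 / 1000 = 467.5 kN → 0.75 × 467.5 = 351 kN.
Bearing (1.2 l_c t F_u ≤ 2.4 d t F_u): upper limit = 2.4·20·6·400 / 1000 = 115.2 kN.
  Edge l_c = 45 − 22/2 = 34 → r_n = 97.92 kN; interior l_c = 65 − 22 = 43 → r_n = 115.2 kN.
  R_n,bearing = 1·97.92 + 1·115.2 = 213.1 kN → 0.75 × 213.1 = 160 kN.
Bearing governs: 160 kN.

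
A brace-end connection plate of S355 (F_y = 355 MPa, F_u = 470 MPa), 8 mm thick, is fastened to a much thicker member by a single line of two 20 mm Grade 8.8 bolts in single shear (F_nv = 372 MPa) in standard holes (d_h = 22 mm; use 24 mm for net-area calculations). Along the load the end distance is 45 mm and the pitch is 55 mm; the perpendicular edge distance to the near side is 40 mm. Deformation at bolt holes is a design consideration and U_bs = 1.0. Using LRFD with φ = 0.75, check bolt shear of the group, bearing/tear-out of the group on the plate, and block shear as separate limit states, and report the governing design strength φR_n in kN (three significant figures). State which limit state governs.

175 kN (bolt shear governs)

Bolt shear: A_b = π·20²/4 = 314.2 mm²; R_n = 372 × 314.2 × 2 × 1 / 1000 = 233.7 kN → 0.75 × 233.7 = 175 kN.
Bearing: edge l_c = 34, r_n = 153.4 kN; interior l_c = 33, r_n = 148.9 kN; R_n = 153.4 + 1·148.9 = 302.3 kN → 227 kN.
Block shear: A_gv = 800, A_nv = 512, A_nt = 224 mm²; R_n = min(0.6F_uA_nv, 0.6F_yA_gv) + U_bs·F_u·A_nt = 249.7 kN → 187 kN.
Bolt shear governs: 175 kN.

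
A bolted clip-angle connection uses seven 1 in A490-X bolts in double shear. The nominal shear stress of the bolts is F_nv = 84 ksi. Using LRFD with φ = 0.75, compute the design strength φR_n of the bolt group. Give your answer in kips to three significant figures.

693 kips

A_b = π × 1² / 4 = 0.7854 in².
R_n = F_nv · A_b · n · n_s = 84 × 0.7854 × 7 × 2 = 923.6 kips.
Design strength φR_n = 0.75 × 923.6 = 693 kips.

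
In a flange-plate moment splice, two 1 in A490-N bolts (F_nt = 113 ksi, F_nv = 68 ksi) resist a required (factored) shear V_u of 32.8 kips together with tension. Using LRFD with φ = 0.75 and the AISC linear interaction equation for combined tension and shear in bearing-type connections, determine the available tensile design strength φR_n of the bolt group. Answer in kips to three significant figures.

A_b = π·1²/4 = 0.7854 in²; f_rv = 32.8 / (2 × 0.7854) = 20.88 ksi.
F'_nt = 1.3 F_nt − (F_nt / φF_nv) f_rv = 1.3·113 − (113/(0.75·68))·20.88 = 100.6 ksi, capped at F_nt → F'_nt = 100.6 ksi.
R_n = F'_nt · A_b · n = 100.6 × 0.7854 × 2 = 158.1 kips.
Design strength φR_n = 0.75 × 158.1 = 119 kips.

119 kips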